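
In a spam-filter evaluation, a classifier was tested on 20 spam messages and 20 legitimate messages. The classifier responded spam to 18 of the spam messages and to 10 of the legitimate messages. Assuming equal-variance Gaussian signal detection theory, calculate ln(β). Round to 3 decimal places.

H = 18/20 = 0.9000
FA = 10/20 = 0.5000
z(H) = 1.2816
z(FA) = 0.0000
ln β = −½·[z(H)² − z(FA)²] = −0.5 × (1.6425 − 0.0000) = -0.82125

ln β = -0.821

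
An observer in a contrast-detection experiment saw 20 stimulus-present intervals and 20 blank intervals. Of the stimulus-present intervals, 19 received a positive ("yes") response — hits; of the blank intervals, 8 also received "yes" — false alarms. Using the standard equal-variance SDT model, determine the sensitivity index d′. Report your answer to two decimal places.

d′ = 1.90

H = 19/20 = 0.9500
FA = 8/20 = 0.4000
z(H) = 1.645
z(FA) = -0.253
d' = z(H) − z(FA) = 1.645 − (-0.253) = 1.898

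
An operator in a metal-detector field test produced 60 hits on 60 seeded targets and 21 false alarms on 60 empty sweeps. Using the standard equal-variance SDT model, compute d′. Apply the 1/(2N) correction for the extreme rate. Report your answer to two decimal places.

d′ = 2.78

The hit rate is 60/60 = 1, so apply the 1/(2N) correction: H → 1 − 1/(2·60) = 0.99167.
z(H) = z(0.99167) = 2.394
z(FA) = z(0.35000) = -0.385
d' = 2.394 − (-0.385) = 2.779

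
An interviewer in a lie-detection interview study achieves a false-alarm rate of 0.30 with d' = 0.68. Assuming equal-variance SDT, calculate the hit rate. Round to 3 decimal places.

hit rate = 0.562

z(false-alarm rate) = z(0.30) = -0.5244
z(H) = z(FA) + d' = -0.5244 + 0.68 = 0.1556
hit rate = Φ(0.1556) = 0.5618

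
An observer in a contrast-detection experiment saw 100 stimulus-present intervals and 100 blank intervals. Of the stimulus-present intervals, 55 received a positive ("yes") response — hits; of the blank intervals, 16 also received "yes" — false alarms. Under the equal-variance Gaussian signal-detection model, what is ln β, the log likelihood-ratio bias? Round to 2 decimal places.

H = 55/100 = 0.5500
FA = 16/100 = 0.1600
Φ⁻¹(H) = Φ⁻¹(0.5500) = 0.126
Φ⁻¹(FA) = Φ⁻¹(0.1600) = -0.994
ln β = −½·[z(H)² − z(FA)²] = −0.5 × (0.016 − 0.988) = 0.486

ln β = 0.49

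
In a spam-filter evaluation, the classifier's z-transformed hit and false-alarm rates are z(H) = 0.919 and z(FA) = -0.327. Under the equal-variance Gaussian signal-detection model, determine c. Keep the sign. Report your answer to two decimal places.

c = -0.30

c = −½·[z(H) + z(FA)] = −½·(0.919 + (-0.327)) = -0.296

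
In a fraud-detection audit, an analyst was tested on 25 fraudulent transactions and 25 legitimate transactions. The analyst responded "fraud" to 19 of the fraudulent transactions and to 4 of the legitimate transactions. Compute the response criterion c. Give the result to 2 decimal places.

H = 19/25 = 0.7600
FA = 4/25 = 0.1600
z(0.7600) = 0.706, z(0.1600) = -0.994
c = −½·[z(H) + z(FA)] = −0.5 × (0.706 + (-0.994)) = 0.144

c = 0.14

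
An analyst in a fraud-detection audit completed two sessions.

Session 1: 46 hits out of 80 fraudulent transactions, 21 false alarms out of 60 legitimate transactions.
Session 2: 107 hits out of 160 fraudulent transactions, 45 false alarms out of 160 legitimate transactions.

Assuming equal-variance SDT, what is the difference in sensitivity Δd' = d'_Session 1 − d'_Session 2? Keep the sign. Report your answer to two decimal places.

Session 1: z(0.5750) = 0.189, z(0.3500) = -0.385, d' = 0.574
Session 2: z(0.6687) = 0.436, z(0.2812) = -0.579, d' = 1.015
Δd' = d'_Session 1 − d'_Session 2 = 0.574 − 1.015 = -0.441
Session 2 has the higher sensitivity.

Δd' = -0.44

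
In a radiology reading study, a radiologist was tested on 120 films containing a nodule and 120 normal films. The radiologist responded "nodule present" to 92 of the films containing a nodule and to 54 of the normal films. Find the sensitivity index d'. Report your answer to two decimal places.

H = 92/120 = 0.7667
FA = 54/120 = 0.4500
z(0.7667) = 0.7280, z(0.4500) = -0.1257
d' = z(H) − z(FA) = 0.7280 − (-0.1257) = 0.8537

d' = 0.85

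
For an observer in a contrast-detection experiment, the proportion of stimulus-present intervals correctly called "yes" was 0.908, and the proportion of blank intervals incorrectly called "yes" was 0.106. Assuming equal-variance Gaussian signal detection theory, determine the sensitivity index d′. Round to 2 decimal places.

d′ = 2.58

z(H) = z(0.908) = 1.329
z(FA) = z(0.106) = -1.248
d' = z(H) − z(FA) = 1.329 − (-1.248) = 2.577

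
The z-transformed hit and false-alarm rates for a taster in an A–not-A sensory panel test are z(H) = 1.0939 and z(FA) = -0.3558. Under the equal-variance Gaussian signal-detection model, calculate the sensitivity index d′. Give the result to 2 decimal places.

d' = z(H) − z(FA) = 1.0939 − (-0.3558) = 1.4497

d′ = 1.45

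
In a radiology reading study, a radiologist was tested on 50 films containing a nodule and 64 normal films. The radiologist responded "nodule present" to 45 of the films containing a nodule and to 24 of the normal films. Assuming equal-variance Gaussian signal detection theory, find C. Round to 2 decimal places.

C = -0.48

H = 45/50 = 0.9000
FA = 24/64 = 0.3750
z(0.9000) = 1.2816, z(0.3750) = -0.3186
c = −½·[z(H) + z(FA)] = −0.5 × (1.2816 + (-0.3186)) = -0.4815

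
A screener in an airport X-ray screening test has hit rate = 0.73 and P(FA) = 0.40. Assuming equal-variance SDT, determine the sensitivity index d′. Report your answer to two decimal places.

d′ = 0.87

z(H) = 0.613
z(FA) = -0.253
d' = z(H) − z(FA) = 0.613 − (-0.253) = 0.866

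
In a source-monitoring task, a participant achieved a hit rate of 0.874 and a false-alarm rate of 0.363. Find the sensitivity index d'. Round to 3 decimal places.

d' = 1.496

z(H) = 1.1455
z(FA) = -0.3505
d' = z(H) − z(FA) = 1.1455 − (-0.3505) = 1.4960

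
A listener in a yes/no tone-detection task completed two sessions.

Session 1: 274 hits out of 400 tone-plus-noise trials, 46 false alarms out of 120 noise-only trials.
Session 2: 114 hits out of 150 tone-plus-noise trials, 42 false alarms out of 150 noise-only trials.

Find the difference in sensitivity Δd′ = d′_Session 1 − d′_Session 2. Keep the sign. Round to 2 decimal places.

Δd′ = -0.51

Session 1: z(0.6850) = 0.482, z(0.3833) = -0.297, d' = 0.779
Session 2: z(0.7600) = 0.706, z(0.2800) = -0.583, d' = 1.289
Δd' = d'_Session 1 − d'_Session 2 = 0.779 − 1.289 = -0.510
Session 2 has the higher sensitivity.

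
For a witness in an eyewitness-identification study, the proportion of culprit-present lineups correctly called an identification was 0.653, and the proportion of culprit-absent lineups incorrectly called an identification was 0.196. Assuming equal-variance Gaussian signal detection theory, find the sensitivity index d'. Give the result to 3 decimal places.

Φ⁻¹(H) = Φ⁻¹(0.653) = 0.3934
Φ⁻¹(FA) = Φ⁻¹(0.196) = -0.8560
d' = z(H) − z(FA) = 0.3934 − (-0.8560) = 1.2494

d' = 1.249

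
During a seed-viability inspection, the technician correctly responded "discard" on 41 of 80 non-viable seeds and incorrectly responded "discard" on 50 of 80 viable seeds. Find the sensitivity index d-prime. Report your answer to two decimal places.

H = 41/80 = 0.5125
FA = 50/80 = 0.6250
Φ⁻¹(H) = Φ⁻¹(0.5125) = 0.031
Φ⁻¹(FA) = Φ⁻¹(0.6250) = 0.319
d' = z(H) − z(FA) = 0.031 − 0.319 = -0.288

d-prime = -0.29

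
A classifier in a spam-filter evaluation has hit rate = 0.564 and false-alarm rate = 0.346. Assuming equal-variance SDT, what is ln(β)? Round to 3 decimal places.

z(H) = z(0.564) = 0.1611
z(FA) = z(0.346) = -0.3961
ln β = −½·[z(H)² − z(FA)²] = −0.5 × (0.0260 − 0.1569) = 0.06545

ln β = 0.065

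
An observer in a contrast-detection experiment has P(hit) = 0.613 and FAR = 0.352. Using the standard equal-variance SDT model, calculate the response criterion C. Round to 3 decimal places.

C = 0.046

z(H) = z(0.613) = 0.2871
z(FA) = z(0.352) = -0.3799
c = −½·[z(H) + z(FA)] = −0.5 × (0.2871 + (-0.3799)) = 0.0464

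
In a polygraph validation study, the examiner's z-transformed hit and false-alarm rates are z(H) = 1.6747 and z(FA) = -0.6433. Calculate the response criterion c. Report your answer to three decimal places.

c = -0.516

c = −½·[z(H) + z(FA)] = −½·(1.6747 + (-0.6433)) = -0.5157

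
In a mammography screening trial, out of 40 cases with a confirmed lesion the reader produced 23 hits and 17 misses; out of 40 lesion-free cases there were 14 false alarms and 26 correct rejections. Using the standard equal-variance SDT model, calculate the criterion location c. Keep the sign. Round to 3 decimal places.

c = 0.098

H = 23/40 = 0.5750
FA = 14/40 = 0.3500
z(H) = z(0.5750) = 0.1891
z(FA) = z(0.3500) = -0.3853
c = −½·[z(H) + z(FA)] = −0.5 × (0.1891 + (-0.3853)) = 0.0981
c > 0: the reader has a conservative response bias.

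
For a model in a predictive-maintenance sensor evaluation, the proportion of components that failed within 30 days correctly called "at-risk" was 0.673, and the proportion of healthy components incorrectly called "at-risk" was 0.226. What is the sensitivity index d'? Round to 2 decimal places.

z(H) = z(0.673) = 0.4482
z(FA) = z(0.226) = -0.7521
d' = z(H) − z(FA) = 0.4482 − (-0.7521) = 1.2003

d' = 1.20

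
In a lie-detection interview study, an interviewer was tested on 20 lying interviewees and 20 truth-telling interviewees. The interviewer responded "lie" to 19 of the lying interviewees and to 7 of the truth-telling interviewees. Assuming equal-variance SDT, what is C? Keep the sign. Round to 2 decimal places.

C = -0.63

H = 19/20 = 0.9500
FA = 7/20 = 0.3500
z(H) = z(0.9500) = 1.645
z(FA) = z(0.3500) = -0.385
c = −½·[z(H) + z(FA)] = −0.5 × (1.645 + (-0.385)) = -0.630
c < 0: the interviewer has a liberal response bias.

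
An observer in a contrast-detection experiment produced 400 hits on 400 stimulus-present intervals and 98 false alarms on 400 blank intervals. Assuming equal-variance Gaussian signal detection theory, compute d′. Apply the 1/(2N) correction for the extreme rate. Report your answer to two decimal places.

The hit rate is 400/400 = 1, so apply the 1/(2N) correction: H → 1 − 1/(2·400) = 0.99875.
z(H) = z(0.99875) = 3.023
z(FA) = z(0.24500) = -0.690
d' = 3.023 − (-0.690) = 3.713

d′ = 3.71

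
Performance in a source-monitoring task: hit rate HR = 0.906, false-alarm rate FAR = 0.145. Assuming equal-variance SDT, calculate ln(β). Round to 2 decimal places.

ln β = -0.31

z(0.906) = 1.317, z(0.145) = -1.058
ln β = −½·[z(H)² − z(FA)²] = −0.5 × (1.734 − 1.119) = -0.3075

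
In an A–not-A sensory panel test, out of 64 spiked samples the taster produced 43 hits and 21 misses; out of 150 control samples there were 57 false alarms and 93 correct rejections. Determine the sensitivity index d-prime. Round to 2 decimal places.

H = 43/64 = 0.6719
FA = 57/150 = 0.3800
Φ⁻¹(0.6719) = 0.4452, Φ⁻¹(0.3800) = -0.3055
d' = z(H) − z(FA) = 0.4452 − (-0.3055) = 0.7507

d-prime = 0.75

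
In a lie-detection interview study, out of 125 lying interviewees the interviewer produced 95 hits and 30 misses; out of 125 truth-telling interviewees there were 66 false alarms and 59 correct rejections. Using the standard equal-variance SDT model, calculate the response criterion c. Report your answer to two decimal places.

H = 95/125 = 0.7600
FA = 66/125 = 0.5280
Φ⁻¹(H) = Φ⁻¹(0.7600) = 0.706
Φ⁻¹(FA) = Φ⁻¹(0.5280) = 0.070
c = −½·[z(H) + z(FA)] = −0.5 × (0.706 + 0.070) = -0.388

c = -0.39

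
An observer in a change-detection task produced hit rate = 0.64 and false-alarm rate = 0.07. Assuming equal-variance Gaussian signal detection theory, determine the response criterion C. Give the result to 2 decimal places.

z(H) = z(0.64) = 0.358
z(FA) = z(0.07) = -1.476
c = −½·[z(H) + z(FA)] = −0.5 × (0.358 + (-1.476)) = 0.559
c > 0: the observer has a conservative response bias.

C = 0.56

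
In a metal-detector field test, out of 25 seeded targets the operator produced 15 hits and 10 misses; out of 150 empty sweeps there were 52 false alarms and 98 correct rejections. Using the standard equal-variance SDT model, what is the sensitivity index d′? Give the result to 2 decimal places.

H = 15/25 = 0.6000
FA = 52/150 = 0.3467
z(H) = z(0.6000) = 0.2533
z(FA) = z(0.3467) = -0.3942
d' = z(H) − z(FA) = 0.2533 − (-0.3942) = 0.6475

d′ = 0.65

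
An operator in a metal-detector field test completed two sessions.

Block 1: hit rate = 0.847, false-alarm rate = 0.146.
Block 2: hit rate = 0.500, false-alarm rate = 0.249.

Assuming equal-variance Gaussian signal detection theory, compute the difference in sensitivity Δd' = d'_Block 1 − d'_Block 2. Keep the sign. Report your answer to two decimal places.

Block 1: z(0.847) = 1.024, z(0.146) = -1.054, d' = 2.078
Block 2: z(0.500) = 0.000, z(0.249) = -0.678, d' = 0.678
Δd' = d'_Block 1 − d'_Block 2 = 2.078 − 0.678 = 1.400
Block 1 has the higher sensitivity.

Δd' = 1.40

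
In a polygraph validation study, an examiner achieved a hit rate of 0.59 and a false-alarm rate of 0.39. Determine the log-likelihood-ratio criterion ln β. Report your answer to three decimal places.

Φ⁻¹(H) = Φ⁻¹(0.59) = 0.2275
Φ⁻¹(FA) = Φ⁻¹(0.39) = -0.2793
ln β = −½·[z(H)² − z(FA)²] = −0.5 × (0.0518 − 0.0780) = 0.0131

ln β = 0.013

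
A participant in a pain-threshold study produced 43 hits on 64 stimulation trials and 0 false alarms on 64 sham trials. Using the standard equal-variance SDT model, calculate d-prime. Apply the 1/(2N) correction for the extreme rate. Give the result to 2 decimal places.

The false-alarm rate is 0/64 = 0, so apply the 1/(2N) correction: FA → 1/(2·64) = 0.00781.
z(H) = z(0.67188) = 0.445
z(FA) = z(0.00781) = -2.418
d' = 0.445 − (-2.418) = 2.863

d-prime = 2.86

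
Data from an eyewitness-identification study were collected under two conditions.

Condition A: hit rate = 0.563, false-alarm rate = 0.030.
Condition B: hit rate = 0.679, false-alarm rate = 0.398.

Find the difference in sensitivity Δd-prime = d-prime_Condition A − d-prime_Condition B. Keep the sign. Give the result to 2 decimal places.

Condition A: z(0.563) = 0.159, z(0.030) = -1.881, d' = 2.040
Condition B: z(0.679) = 0.465, z(0.398) = -0.259, d' = 0.724
Δd' = d'_Condition A − d'_Condition B = 2.040 − 0.724 = 1.316
Condition A has the higher sensitivity.

Δd-prime = 1.32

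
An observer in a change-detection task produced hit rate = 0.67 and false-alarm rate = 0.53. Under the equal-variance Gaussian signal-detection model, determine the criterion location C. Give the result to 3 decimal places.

C = -0.258

z(H) = z(0.67) = 0.4399
z(FA) = z(0.53) = 0.0753
c = −½·[z(H) + z(FA)] = −0.5 × (0.4399 + 0.0753) = -0.2576
c < 0: the observer has a liberal response bias.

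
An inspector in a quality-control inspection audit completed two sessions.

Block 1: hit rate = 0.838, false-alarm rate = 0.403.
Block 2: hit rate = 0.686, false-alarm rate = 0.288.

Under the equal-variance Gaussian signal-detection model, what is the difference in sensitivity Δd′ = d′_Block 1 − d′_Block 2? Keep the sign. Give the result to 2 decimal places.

Δd′ = 0.19

Block 1: z(0.838) = 0.986, z(0.403) = -0.246, d' = 1.232
Block 2: z(0.686) = 0.485, z(0.288) = -0.559, d' = 1.044
Δd' = d'_Block 1 − d'_Block 2 = 1.232 − 1.044 = 0.188
Block 1 has the higher sensitivity.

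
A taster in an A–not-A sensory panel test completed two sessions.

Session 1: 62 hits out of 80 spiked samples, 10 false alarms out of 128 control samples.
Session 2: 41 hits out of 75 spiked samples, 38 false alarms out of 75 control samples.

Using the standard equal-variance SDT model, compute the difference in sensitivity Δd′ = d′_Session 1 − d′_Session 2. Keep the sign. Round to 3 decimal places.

Δd′ = 2.073

Session 1: z(0.7750) = 0.7554, z(0.0781) = -1.4180, d' = 2.1734
Session 2: z(0.5467) = 0.1173, z(0.5067) = 0.0168, d' = 0.1005
Δd' = d'_Session 1 − d'_Session 2 = 2.1734 − 0.1005 = 2.0729
Session 1 has the higher sensitivity.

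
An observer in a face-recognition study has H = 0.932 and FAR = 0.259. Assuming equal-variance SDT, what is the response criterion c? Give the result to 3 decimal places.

c = -0.422

Φ⁻¹(H) = Φ⁻¹(0.932) = 1.4909
Φ⁻¹(FA) = Φ⁻¹(0.259) = -0.6464
c = −½·[z(H) + z(FA)] = −0.5 × (1.4909 + (-0.6464)) = -0.42225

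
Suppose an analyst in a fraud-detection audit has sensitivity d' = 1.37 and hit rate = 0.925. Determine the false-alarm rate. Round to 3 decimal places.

z(hit rate) = z(0.925) = 1.4395
z(FA) = z(H) − d' = 1.4395 − 1.37 = 0.0695
false-alarm rate = Φ(0.0695) = 0.5277

false-alarm rate = 0.528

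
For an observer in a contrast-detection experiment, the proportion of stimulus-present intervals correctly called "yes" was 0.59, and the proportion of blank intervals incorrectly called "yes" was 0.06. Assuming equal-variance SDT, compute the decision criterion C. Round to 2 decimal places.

C = 0.66

z(0.59) = 0.2275, z(0.06) = -1.5548
c = −½·[z(H) + z(FA)] = −0.5 × (0.2275 + (-1.5548)) = 0.66365
c > 0: the observer has a conservative response bias.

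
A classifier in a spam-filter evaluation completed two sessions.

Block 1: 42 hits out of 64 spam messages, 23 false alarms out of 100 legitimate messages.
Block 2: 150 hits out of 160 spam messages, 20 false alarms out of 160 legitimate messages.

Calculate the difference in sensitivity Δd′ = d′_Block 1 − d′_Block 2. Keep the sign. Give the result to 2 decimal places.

Δd′ = -1.54

Block 1: z(0.6562) = 0.402, z(0.2300) = -0.739, d' = 1.141
Block 2: z(0.9375) = 1.534, z(0.1250) = -1.150, d' = 2.684
Δd' = d'_Block 1 − d'_Block 2 = 1.141 − 2.684 = -1.543
Block 2 has the higher sensitivity.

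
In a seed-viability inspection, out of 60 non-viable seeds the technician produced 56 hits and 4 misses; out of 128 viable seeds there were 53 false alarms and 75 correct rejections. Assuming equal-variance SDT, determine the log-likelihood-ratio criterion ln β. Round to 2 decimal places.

ln β = -1.10

H = 56/60 = 0.9333
FA = 53/128 = 0.4141
z(H) = 1.501
z(FA) = -0.217
ln β = −½·[z(H)² − z(FA)²] = −0.5 × (2.253 − 0.047) = -1.103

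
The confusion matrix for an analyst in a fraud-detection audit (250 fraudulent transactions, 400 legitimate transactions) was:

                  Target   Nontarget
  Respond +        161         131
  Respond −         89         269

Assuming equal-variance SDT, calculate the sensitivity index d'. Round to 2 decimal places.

d' = 0.82

H = 161/250 = 0.6440
FA = 131/400 = 0.3275
z(H) = 0.369
z(FA) = -0.447
d' = z(H) − z(FA) = 0.369 − (-0.447) = 0.816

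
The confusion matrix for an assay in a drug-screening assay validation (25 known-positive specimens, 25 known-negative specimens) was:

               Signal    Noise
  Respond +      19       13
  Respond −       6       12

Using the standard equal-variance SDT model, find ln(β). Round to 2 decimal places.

H = 19/25 = 0.7600
FA = 13/25 = 0.5200
z(H) = z(0.7600) = 0.706
z(FA) = z(0.5200) = 0.050
ln β = −½·[z(H)² − z(FA)²] = −0.5 × (0.498 − 0.003) = -0.2475

ln β = -0.25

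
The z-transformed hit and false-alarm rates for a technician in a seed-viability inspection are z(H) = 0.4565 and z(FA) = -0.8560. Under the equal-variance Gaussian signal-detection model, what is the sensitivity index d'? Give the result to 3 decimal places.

d' = 1.313

d' = z(H) − z(FA) = 0.4565 − (-0.8560) = 1.3125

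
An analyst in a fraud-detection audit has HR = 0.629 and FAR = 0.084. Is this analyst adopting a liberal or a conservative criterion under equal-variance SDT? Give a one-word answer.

z(H) = 0.329, z(FA) = -1.379
c = −½·(z(H) + z(FA)) = 0.525
c > 0 → conservative criterion (biased toward responding “no”).

conservative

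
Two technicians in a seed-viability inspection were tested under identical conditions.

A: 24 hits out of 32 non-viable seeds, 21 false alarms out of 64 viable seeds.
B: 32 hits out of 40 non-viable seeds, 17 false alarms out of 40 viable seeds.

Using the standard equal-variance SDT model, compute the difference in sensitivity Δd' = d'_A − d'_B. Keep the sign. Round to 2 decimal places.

Δd' = 0.09

A: z(0.7500) = 0.674, z(0.3281) = -0.445, d' = 1.119
B: z(0.8000) = 0.842, z(0.4250) = -0.189, d' = 1.031
Δd' = d'_A − d'_B = 1.119 − 1.031 = 0.088
A has the higher sensitivity.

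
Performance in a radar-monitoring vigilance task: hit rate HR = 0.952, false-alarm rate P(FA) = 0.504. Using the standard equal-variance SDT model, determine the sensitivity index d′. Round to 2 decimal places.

d′ = 1.65

z(H) = 1.6646
z(FA) = 0.0100
d' = z(H) − z(FA) = 1.6646 − 0.0100 = 1.6546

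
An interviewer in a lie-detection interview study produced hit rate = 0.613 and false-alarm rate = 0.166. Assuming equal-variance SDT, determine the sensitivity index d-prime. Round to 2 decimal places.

d-prime = 1.26

z(H) = z(0.613) = 0.2871
z(FA) = z(0.166) = -0.9701
d' = z(H) − z(FA) = 0.2871 − (-0.9701) = 1.2572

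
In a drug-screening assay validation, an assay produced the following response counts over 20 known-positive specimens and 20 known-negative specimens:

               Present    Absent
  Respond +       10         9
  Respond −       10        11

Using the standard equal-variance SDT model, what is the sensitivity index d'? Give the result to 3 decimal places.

d' = 0.126

H = 10/20 = 0.5000
FA = 9/20 = 0.4500
Φ⁻¹(H) = Φ⁻¹(0.5000) = 0.0000
Φ⁻¹(FA) = Φ⁻¹(0.4500) = -0.1257
d' = z(H) − z(FA) = 0.0000 − (-0.1257) = 0.1257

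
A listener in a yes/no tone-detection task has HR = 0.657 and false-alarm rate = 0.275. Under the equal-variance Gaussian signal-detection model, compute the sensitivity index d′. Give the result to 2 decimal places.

d′ = 1.00

z(H) = z(0.657) = 0.404
z(FA) = z(0.275) = -0.598
d' = z(H) − z(FA) = 0.404 − (-0.598) = 1.002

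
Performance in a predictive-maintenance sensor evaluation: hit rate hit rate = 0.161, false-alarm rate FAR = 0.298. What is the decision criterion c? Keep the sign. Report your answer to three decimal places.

c = 0.760

z(H) = z(0.161) = -0.9904
z(FA) = z(0.298) = -0.5302
c = −½·[z(H) + z(FA)] = −0.5 × (-0.9904 + (-0.5302)) = 0.7603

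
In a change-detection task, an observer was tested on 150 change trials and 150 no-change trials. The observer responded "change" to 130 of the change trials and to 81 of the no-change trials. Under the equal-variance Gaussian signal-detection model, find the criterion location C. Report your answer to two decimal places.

C = -0.61

H = 130/150 = 0.8667
FA = 81/150 = 0.5400
z(0.8667) = 1.1109, z(0.5400) = 0.1004
c = −½·[z(H) + z(FA)] = −0.5 × (1.1109 + 0.1004) = -0.60565
c < 0: the observer has a liberal response bias.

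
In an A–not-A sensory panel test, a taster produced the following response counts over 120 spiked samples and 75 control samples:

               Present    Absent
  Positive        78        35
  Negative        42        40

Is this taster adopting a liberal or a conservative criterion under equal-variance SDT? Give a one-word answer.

z(H) = 0.385, z(FA) = -0.084
c = −½·(z(H) + z(FA)) = -0.1505
c < 0 → liberal criterion (biased toward responding “yes”).

liberal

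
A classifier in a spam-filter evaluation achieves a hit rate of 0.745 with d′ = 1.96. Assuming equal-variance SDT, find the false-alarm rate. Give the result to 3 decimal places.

z(hit rate) = z(0.745) = 0.6588
z(FA) = z(H) − d' = 0.6588 − 1.96 = -1.3012
false-alarm rate = Φ(-1.3012) = 0.0966

false-alarm rate = 0.097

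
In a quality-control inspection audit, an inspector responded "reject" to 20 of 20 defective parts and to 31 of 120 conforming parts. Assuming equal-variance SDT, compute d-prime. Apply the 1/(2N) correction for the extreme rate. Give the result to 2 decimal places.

The hit rate is 20/20 = 1, so apply the 1/(2N) correction: H → 1 − 1/(2·20) = 0.97500.
z(H) = z(0.97500) = 1.960
z(FA) = z(0.25833) = -0.649
d' = 1.960 − (-0.649) = 2.609

d-prime = 2.61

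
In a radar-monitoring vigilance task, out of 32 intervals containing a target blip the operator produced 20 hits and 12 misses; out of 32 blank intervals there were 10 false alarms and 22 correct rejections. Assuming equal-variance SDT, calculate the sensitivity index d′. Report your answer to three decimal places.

H = 20/32 = 0.6250
FA = 10/32 = 0.3125
z(H) = z(0.6250) = 0.3186
z(FA) = z(0.3125) = -0.4888
d' = z(H) − z(FA) = 0.3186 − (-0.4888) = 0.8074

d′ = 0.807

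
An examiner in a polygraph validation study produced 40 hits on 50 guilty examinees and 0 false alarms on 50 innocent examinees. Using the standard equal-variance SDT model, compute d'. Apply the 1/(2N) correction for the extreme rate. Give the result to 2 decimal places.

d' = 3.17

The false-alarm rate is 0/50 = 0, so apply the 1/(2N) correction: FA → 1/(2·50) = 0.01000.
z(H) = z(0.80000) = 0.842
z(FA) = z(0.01000) = -2.326
d' = 0.842 − (-2.326) = 3.168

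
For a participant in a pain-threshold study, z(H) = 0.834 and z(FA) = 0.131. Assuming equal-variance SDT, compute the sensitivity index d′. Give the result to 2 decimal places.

d′ = 0.70

d' = z(H) − z(FA) = 0.834 − 0.131 = 0.703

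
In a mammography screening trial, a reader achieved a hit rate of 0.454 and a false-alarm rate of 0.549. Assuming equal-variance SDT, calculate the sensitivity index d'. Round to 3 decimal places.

z(H) = z(0.454) = -0.1156
z(FA) = z(0.549) = 0.1231
d' = z(H) − z(FA) = -0.1156 − 0.1231 = -0.2387

d' = -0.239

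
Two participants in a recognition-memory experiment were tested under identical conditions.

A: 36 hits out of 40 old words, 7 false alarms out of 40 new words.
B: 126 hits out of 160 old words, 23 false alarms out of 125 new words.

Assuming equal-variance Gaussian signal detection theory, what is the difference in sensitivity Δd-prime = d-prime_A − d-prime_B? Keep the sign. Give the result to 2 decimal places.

A: z(0.9000) = 1.282, z(0.1750) = -0.935, d' = 2.217
B: z(0.7875) = 0.798, z(0.1840) = -0.900, d' = 1.698
Δd' = d'_A − d'_B = 2.217 − 1.698 = 0.519
A has the higher sensitivity.

Δd-prime = 0.52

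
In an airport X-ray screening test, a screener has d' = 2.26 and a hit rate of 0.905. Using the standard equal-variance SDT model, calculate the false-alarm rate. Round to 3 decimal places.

z(hit rate) = z(0.905) = 1.3106
z(FA) = z(H) − d' = 1.3106 − 2.26 = -0.9494
false-alarm rate = Φ(-0.9494) = 0.1712

false-alarm rate = 0.171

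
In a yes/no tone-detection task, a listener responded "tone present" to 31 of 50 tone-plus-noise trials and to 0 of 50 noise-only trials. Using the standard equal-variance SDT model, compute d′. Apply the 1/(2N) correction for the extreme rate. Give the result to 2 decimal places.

The false-alarm rate is 0/50 = 0, so apply the 1/(2N) correction: FA → 1/(2·50) = 0.01000.
z(H) = z(0.62000) = 0.305
z(FA) = z(0.01000) = -2.326
d' = 0.305 − (-2.326) = 2.631

d′ = 2.63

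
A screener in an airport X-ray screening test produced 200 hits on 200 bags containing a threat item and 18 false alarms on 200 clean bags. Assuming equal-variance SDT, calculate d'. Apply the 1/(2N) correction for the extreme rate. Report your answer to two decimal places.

d' = 4.15

The hit rate is 200/200 = 1, so apply the 1/(2N) correction: H → 1 − 1/(2·200) = 0.99750.
z(H) = z(0.99750) = 2.807
z(FA) = z(0.09000) = -1.341
d' = 2.807 − (-1.341) = 4.148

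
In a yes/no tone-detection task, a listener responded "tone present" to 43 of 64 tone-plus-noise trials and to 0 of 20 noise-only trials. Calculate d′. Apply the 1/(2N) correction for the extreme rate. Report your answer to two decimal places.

The false-alarm rate is 0/20 = 0, so apply the 1/(2N) correction: FA → 1/(2·20) = 0.02500.
z(H) = z(0.67188) = 0.445
z(FA) = z(0.02500) = -1.960
d' = 0.445 − (-1.960) = 2.405

d′ = 2.41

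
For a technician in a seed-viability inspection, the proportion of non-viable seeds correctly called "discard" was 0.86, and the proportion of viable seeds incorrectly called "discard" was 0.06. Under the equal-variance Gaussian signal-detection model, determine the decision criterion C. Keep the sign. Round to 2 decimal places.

C = 0.24

z(0.86) = 1.0803, z(0.06) = -1.5548
c = −½·[z(H) + z(FA)] = −0.5 × (1.0803 + (-1.5548)) = 0.23725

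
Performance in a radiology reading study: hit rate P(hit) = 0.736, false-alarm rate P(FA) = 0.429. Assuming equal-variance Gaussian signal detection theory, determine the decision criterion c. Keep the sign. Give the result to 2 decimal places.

z(H) = 0.6311
z(FA) = -0.1789
c = −½·[z(H) + z(FA)] = −0.5 × (0.6311 + (-0.1789)) = -0.2261
c < 0: the radiologist has a liberal response bias.

c = -0.23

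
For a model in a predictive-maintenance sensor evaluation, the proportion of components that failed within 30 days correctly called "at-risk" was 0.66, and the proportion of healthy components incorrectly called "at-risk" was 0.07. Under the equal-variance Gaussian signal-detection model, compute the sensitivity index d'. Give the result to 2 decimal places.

d' = 1.89

z(H) = z(0.66) = 0.412
z(FA) = z(0.07) = -1.476
d' = z(H) − z(FA) = 0.412 − (-1.476) = 1.888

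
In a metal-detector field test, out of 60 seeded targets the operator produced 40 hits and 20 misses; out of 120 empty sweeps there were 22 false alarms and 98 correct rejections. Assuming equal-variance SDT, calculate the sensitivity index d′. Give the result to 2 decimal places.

d′ = 1.33

H = 40/60 = 0.6667
FA = 22/120 = 0.1833
Φ⁻¹(H) = 0.431
Φ⁻¹(FA) = -0.903
d' = z(H) − z(FA) = 0.431 − (-0.903) = 1.334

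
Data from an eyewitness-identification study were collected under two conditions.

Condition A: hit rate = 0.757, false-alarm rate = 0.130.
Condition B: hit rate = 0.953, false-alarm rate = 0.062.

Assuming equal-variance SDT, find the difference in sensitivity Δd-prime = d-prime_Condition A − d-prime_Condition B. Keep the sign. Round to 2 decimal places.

Δd-prime = -1.39

Condition A: z(0.757) = 0.697, z(0.130) = -1.126, d' = 1.823
Condition B: z(0.953) = 1.675, z(0.062) = -1.538, d' = 3.213
Δd' = d'_Condition A − d'_Condition B = 1.823 − 3.213 = -1.390
Condition B has the higher sensitivity.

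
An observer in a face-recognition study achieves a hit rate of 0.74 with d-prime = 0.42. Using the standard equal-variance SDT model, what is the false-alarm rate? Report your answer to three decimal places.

false-alarm rate = 0.588

z(hit rate) = z(0.74) = 0.6433
z(FA) = z(H) − d' = 0.6433 − 0.42 = 0.2233
false-alarm rate = Φ(0.2233) = 0.5883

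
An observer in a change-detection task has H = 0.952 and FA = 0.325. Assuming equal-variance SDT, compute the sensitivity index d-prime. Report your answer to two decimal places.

z(H) = 1.6646
z(FA) = -0.4538
d' = z(H) − z(FA) = 1.6646 − (-0.4538) = 2.1184

d-prime = 2.12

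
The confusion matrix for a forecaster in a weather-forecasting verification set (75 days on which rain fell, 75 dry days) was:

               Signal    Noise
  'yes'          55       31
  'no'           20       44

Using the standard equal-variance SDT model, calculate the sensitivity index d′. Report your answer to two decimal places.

H = 55/75 = 0.7333
FA = 31/75 = 0.4133
z(H) = z(0.7333) = 0.6228
z(FA) = z(0.4133) = -0.2191
d' = z(H) − z(FA) = 0.6228 − (-0.2191) = 0.8419

d′ = 0.84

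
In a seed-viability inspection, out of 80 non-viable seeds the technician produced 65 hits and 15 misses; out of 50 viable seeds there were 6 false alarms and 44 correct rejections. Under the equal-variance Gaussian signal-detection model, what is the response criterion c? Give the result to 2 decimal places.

c = 0.14

H = 65/80 = 0.8125
FA = 6/50 = 0.1200
z(H) = z(0.8125) = 0.8871
z(FA) = z(0.1200) = -1.1750
c = −½·[z(H) + z(FA)] = −0.5 × (0.8871 + (-1.1750)) = 0.14395
c > 0: the technician has a conservative response bias.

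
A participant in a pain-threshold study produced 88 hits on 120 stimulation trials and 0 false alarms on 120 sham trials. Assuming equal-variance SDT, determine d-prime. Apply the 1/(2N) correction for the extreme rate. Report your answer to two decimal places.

The false-alarm rate is 0/120 = 0, so apply the 1/(2N) correction: FA → 1/(2·120) = 0.00417.
z(H) = z(0.73333) = 0.623
z(FA) = z(0.00417) = -2.638
d' = 0.623 − (-2.638) = 3.261

d-prime = 3.26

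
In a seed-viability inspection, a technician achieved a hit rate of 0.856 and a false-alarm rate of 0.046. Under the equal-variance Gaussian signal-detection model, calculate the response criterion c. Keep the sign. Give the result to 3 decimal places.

c = 0.311

z(H) = z(0.856) = 1.0625
z(FA) = z(0.046) = -1.6849
c = −½·[z(H) + z(FA)] = −0.5 × (1.0625 + (-1.6849)) = 0.3112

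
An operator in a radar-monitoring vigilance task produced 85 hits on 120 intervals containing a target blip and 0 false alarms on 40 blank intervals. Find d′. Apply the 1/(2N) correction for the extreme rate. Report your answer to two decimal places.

The false-alarm rate is 0/40 = 0, so apply the 1/(2N) correction: FA → 1/(2·40) = 0.01250.
z(H) = z(0.70833) = 0.549
z(FA) = z(0.01250) = -2.241
d' = 0.549 − (-2.241) = 2.790

d′ = 2.79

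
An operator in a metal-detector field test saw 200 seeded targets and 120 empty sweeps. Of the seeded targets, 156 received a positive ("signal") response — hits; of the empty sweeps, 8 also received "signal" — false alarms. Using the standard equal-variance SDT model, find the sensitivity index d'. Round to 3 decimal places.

d' = 2.273

H = 156/200 = 0.7800
FA = 8/120 = 0.0667
Φ⁻¹(H) = 0.7722
Φ⁻¹(FA) = -1.5008
d' = z(H) − z(FA) = 0.7722 − (-1.5008) = 2.2730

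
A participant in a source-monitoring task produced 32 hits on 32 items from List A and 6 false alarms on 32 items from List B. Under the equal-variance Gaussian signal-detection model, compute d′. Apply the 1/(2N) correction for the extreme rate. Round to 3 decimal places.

d′ = 3.041

The hit rate is 32/32 = 1, so apply the 1/(2N) correction: H → 1 − 1/(2·32) = 0.98438.
z(H) = z(0.98438) = 2.1540
z(FA) = z(0.18750) = -0.8871
d' = 2.1540 − (-0.8871) = 3.0411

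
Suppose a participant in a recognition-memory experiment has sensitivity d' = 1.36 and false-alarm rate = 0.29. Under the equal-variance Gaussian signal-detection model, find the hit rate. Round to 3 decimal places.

hit rate = 0.790

z(false-alarm rate) = z(0.29) = -0.5534
z(H) = z(FA) + d' = -0.5534 + 1.36 = 0.8066
hit rate = Φ(0.8066) = 0.7901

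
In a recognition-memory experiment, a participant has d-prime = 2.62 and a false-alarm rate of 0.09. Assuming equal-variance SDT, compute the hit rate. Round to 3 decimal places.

z(false-alarm rate) = z(0.09) = -1.3408
z(H) = z(FA) + d' = -1.3408 + 2.62 = 1.2792
hit rate = Φ(1.2792) = 0.8996

hit rate = 0.900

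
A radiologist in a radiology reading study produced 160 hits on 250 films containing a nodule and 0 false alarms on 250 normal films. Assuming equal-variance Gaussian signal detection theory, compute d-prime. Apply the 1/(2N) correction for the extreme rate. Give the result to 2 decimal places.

The false-alarm rate is 0/250 = 0, so apply the 1/(2N) correction: FA → 1/(2·250) = 0.00200.
z(H) = z(0.64000) = 0.358
z(FA) = z(0.00200) = -2.878
d' = 0.358 − (-2.878) = 3.236

d-prime = 3.24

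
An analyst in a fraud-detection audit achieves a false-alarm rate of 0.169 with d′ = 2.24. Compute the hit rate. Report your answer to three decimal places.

hit rate = 0.900

z(false-alarm rate) = z(0.169) = -0.9581
z(H) = z(FA) + d' = -0.9581 + 2.24 = 1.2819
hit rate = Φ(1.2819) = 0.9001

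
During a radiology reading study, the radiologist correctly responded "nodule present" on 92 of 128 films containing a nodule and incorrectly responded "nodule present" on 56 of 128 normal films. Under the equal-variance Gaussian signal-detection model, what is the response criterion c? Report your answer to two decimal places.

H = 92/128 = 0.7188
FA = 56/128 = 0.4375
z(H) = 0.5793
z(FA) = -0.1573
c = −½·[z(H) + z(FA)] = −0.5 × (0.5793 + (-0.1573)) = -0.2110
c < 0: the radiologist has a liberal response bias.

c = -0.21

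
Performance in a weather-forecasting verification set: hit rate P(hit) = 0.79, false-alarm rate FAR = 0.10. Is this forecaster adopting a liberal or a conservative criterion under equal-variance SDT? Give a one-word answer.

conservative

z(H) = 0.806, z(FA) = -1.282
c = −½·(z(H) + z(FA)) = 0.238
c > 0 → conservative criterion (biased toward responding “no”).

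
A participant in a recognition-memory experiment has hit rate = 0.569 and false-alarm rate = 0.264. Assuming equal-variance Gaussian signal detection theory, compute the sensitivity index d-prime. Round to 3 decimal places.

d-prime = 0.805

z(0.569) = 0.1738, z(0.264) = -0.6311
d' = z(H) − z(FA) = 0.1738 − (-0.6311) = 0.8049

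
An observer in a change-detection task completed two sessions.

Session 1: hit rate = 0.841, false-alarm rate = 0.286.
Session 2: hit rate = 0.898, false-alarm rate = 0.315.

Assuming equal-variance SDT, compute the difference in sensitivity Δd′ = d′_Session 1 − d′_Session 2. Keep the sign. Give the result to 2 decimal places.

Session 1: z(0.841) = 0.999, z(0.286) = -0.565, d' = 1.564
Session 2: z(0.898) = 1.270, z(0.315) = -0.482, d' = 1.752
Δd' = d'_Session 1 − d'_Session 2 = 1.564 − 1.752 = -0.188
Session 2 has the higher sensitivity.

Δd′ = -0.19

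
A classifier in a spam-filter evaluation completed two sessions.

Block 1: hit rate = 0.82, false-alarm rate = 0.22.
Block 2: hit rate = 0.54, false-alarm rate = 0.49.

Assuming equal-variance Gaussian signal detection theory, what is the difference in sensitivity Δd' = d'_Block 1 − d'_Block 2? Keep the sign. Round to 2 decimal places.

Δd' = 1.56

Block 1: z(0.82) = 0.915, z(0.22) = -0.772, d' = 1.687
Block 2: z(0.54) = 0.100, z(0.49) = -0.025, d' = 0.125
Δd' = d'_Block 1 − d'_Block 2 = 1.687 − 0.125 = 1.562
Block 1 has the higher sensitivity.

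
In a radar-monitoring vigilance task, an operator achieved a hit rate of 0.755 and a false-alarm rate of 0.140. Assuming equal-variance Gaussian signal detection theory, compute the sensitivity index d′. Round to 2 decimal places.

d′ = 1.77

z(0.755) = 0.6903, z(0.140) = -1.0803
d' = z(H) − z(FA) = 0.6903 − (-1.0803) = 1.7706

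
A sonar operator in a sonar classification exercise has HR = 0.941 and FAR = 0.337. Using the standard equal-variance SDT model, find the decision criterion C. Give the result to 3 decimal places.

Φ⁻¹(0.941) = 1.5632, Φ⁻¹(0.337) = -0.4207
c = −½·[z(H) + z(FA)] = −0.5 × (1.5632 + (-0.4207)) = -0.57125
c < 0: the sonar operator has a liberal response bias.

C = -0.571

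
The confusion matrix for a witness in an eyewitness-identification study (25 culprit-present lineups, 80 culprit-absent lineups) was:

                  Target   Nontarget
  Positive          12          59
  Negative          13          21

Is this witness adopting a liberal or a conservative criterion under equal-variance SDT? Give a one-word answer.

z(H) = -0.050, z(FA) = 0.636
c = −½·(z(H) + z(FA)) = -0.293
c < 0 → liberal criterion (biased toward responding “yes”).

liberal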